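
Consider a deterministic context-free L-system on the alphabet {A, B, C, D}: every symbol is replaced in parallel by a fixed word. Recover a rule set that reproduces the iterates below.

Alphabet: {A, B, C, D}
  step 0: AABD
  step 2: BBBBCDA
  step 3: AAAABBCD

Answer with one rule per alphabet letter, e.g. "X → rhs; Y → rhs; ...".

A->CD, B->A, C->B, D->B

  step 2 ⇒ step 3: BBBBCDA ⇒ A·A·A·A·B·B·CD
    A ↦ CD
    B ↦ A
    C ↦ B
    D ↦ B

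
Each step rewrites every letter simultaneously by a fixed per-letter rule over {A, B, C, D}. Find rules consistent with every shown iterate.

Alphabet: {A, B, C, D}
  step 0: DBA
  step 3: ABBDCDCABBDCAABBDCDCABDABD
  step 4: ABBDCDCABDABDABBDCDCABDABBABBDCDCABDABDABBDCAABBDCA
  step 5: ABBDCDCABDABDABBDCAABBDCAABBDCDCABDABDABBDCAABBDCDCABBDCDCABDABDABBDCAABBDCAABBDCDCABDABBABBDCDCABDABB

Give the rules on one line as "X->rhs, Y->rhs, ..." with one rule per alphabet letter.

  step 4 ⇒ step 5: ABBDCDCABDABDABBDCDCABDABBABBDCDCABDABDABBDCAABBDCA ⇒ ABB·DC·DC·A·BD·A·BD·ABB·DC·A·ABB·DC·A·ABB·DC·DC·A·BD·A·BD·ABB·DC·A·ABB·DC·DC·ABB·DC·DC·A·BD·A·BD·ABB·DC·A·ABB·DC·A·ABB·DC·DC·A·BD·ABB·ABB·DC·DC·A·BD·ABB
    A ↦ ABB
    B ↦ DC
    C ↦ BD
    D ↦ A

A->ABB, B->DC, C->BD, D->A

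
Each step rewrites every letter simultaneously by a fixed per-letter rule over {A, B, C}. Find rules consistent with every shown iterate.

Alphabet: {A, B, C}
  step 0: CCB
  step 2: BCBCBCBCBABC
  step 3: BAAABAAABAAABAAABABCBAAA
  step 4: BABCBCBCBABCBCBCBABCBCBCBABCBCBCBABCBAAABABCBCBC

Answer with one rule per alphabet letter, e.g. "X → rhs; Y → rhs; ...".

  step 3 ⇒ step 4: BAAABAAABAAABAAABABCBAAA ⇒ BA·BC·BC·BC·BA·BC·BC·BC·BA·BC·BC·BC·BA·BC·BC·BC·BA·BC·BA·AA·BA·BC·BC·BC
    A ↦ BC
    B ↦ BA
    C ↦ AA

A->BC, B->BA, C->AA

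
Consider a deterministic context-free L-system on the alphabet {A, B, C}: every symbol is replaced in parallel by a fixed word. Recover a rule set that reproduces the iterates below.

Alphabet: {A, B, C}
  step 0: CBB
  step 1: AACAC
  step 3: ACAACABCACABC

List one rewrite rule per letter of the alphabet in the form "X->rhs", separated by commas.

A->BC, B->AC, C->A

  step 0 ⇒ step 1: CBB ⇒ A·AC·AC
    B ↦ AC
    C ↦ A
    A ↦ BC  (constrained at step 1)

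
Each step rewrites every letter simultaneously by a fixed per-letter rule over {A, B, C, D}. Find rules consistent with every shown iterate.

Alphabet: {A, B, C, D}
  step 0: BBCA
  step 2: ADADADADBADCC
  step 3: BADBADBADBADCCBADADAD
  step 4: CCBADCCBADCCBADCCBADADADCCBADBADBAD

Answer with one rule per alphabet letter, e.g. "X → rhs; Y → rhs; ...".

A->B, B->CC, C->AD, D->AD

  step 3 ⇒ step 4: BADBADBADBADCCBADADAD ⇒ CC·B·AD·CC·B·AD·CC·B·AD·CC·B·AD·AD·AD·CC·B·AD·B·AD·B·AD
    A ↦ B
    B ↦ CC
    C ↦ AD
    D ↦ AD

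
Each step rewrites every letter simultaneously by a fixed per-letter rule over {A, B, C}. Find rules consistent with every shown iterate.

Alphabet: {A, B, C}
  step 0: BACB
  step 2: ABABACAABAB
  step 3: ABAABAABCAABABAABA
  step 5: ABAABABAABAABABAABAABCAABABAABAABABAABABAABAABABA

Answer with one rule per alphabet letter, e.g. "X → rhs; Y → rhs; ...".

  step 2 ⇒ step 3: ABABACAABAB ⇒ AB·A·AB·A·AB·CA·AB·AB·A·AB·A
    A ↦ AB
    B ↦ A
    C ↦ CA

A->AB, B->A, C->CA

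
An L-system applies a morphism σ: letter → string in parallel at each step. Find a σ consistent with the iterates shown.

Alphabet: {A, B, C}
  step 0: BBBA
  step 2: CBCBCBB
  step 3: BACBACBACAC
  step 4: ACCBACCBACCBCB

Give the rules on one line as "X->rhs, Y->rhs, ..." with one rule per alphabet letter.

  step 3 ⇒ step 4: BACBACBACAC ⇒ AC·C·B·AC·C·B·AC·C·B·C·B
    A ↦ C
    B ↦ AC
    C ↦ B

A->C, B->AC, C->B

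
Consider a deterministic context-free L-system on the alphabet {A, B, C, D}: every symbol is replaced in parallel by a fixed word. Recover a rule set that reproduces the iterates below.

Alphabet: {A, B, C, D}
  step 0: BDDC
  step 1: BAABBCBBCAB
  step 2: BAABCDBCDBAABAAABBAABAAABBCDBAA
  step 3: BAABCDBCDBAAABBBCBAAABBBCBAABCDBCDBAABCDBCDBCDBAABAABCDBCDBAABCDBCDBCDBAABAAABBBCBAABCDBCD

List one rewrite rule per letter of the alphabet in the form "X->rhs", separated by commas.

A->BCD, B->BAA, C->AB, D->BBC

  step 2 ⇒ step 3: BAABCDBCDBAABAAABBAABAAABBCDBAA ⇒ BAA·BCD·BCD·BAA·AB·BBC·BAA·AB·BBC·BAA·BCD·BCD·BAA·BCD·BCD·BCD·BAA·BAA·BCD·BCD·BAA·BCD·BCD·BCD·BAA·BAA·AB·BBC·BAA·BCD·BCD
    A ↦ BCD
    B ↦ BAA
    C ↦ AB
    D ↦ BBC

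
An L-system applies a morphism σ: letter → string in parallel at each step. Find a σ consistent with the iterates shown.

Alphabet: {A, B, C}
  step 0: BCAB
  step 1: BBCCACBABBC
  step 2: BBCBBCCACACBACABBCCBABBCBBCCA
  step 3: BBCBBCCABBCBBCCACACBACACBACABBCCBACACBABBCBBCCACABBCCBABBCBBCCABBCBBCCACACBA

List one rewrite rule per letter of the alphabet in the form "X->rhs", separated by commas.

A->CBA, B->BBC, C->CA

  step 2 ⇒ step 3: BBCBBCCACACBACABBCCBABBCBBCCA ⇒ BBC·BBC·CA·BBC·BBC·CA·CA·CBA·CA·CBA·CA·BBC·CBA·CA·CBA·BBC·BBC·CA·CA·BBC·CBA·BBC·BBC·CA·BBC·BBC·CA·CA·CBA
    A ↦ CBA
    B ↦ BBC
    C ↦ CA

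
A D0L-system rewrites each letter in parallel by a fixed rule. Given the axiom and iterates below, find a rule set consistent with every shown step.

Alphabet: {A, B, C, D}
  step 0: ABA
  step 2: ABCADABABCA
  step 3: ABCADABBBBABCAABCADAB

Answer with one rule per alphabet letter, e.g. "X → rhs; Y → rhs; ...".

  step 2 ⇒ step 3: ABCADABABCA ⇒ AB·CA·D·AB·BBB·AB·CA·AB·CA·D·AB
    A ↦ AB
    B ↦ CA
    C ↦ D
    D ↦ BBB

A->AB, B->CA, C->D, D->BBB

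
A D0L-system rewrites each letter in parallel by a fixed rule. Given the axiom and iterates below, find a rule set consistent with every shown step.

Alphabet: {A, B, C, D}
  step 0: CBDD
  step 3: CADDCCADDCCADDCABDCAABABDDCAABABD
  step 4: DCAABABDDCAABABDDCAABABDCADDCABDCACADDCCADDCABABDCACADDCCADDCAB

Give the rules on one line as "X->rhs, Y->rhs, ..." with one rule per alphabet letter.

A->CA, B->DDC, C->D, D->AB

  step 3 ⇒ step 4: CADDCCADDCCADDCABDCAABABDDCAABABD ⇒ D·CA·AB·AB·D·D·CA·AB·AB·D·D·CA·AB·AB·D·CA·DDC·AB·D·CA·CA·DDC·CA·DDC·AB·AB·D·CA·CA·DDC·CA·DDC·AB
    A ↦ CA
    B ↦ DDC
    C ↦ D
    D ↦ AB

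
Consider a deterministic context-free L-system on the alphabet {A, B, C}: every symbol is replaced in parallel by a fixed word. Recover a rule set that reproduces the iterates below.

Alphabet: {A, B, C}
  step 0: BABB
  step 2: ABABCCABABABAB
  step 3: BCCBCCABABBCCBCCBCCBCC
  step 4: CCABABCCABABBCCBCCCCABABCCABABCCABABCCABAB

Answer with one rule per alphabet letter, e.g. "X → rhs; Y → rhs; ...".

  step 3 ⇒ step 4: BCCBCCABABBCCBCCBCCBCC ⇒ CC·AB·AB·CC·AB·AB·B·CC·B·CC·CC·AB·AB·CC·AB·AB·CC·AB·AB·CC·AB·AB
    A ↦ B
    B ↦ CC
    C ↦ AB

A->B, B->CC, C->AB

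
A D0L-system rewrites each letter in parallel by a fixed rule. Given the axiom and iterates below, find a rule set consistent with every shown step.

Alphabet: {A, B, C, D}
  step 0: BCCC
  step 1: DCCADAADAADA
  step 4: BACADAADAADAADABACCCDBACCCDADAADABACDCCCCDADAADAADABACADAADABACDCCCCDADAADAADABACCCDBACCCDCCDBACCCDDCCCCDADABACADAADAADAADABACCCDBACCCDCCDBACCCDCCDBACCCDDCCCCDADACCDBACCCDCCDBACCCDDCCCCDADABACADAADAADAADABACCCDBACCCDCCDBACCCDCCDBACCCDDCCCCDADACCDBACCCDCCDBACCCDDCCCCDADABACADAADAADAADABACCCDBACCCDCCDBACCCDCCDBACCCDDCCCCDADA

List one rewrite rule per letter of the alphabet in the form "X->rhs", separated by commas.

  step 0 ⇒ step 1: BCCC ⇒ DCC·ADA·ADA·ADA
    B ↦ DCC
    C ↦ ADA
    A ↦ CCD  (constrained at step 1)
    D ↦ BAC  (constrained at step 1)

A->CCD, B->DCC, C->ADA, D->BAC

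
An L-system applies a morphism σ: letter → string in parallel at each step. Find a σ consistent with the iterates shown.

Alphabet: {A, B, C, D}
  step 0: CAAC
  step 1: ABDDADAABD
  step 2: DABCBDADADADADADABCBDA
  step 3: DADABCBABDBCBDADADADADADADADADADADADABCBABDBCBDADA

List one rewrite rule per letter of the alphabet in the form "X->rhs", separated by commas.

A->DA, B->BCB, C->ABD, D->DA

  step 2 ⇒ step 3: DABCBDADADADADADABCBDA ⇒ DA·DA·BCB·ABD·BCB·DA·DA·DA·DA·DA·DA·DA·DA·DA·DA·DA·DA·BCB·ABD·BCB·DA·DA
    A ↦ DA
    B ↦ BCB
    C ↦ ABD
    D ↦ DA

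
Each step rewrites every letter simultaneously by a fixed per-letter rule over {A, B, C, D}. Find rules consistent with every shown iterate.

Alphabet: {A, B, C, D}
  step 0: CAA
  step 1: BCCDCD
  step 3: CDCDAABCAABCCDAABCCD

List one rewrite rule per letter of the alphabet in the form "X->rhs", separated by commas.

A->CD, B->AA, C->BC, D->A

  step 0 ⇒ step 1: CAA ⇒ BC·CD·CD
    A ↦ CD
    C ↦ BC
    B ↦ AA  (constrained at step 1)
    D ↦ A  (constrained at step 1)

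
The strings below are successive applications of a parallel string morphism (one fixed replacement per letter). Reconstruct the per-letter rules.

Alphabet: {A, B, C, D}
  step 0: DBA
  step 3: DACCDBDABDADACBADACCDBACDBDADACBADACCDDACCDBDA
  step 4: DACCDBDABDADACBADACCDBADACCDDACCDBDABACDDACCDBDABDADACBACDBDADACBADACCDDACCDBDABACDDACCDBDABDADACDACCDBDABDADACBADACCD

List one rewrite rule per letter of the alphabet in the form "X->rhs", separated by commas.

  step 3 ⇒ step 4: DACCDBDABDADACBADACCDBACDBDADACBADACCDDACCDBDA ⇒ DAC·CD·BDA·BDA·DAC·BA·DAC·CD·BA·DAC·CD·DAC·CD·BDA·BA·CD·DAC·CD·BDA·BDA·DAC·BA·CD·BDA·DAC·BA·DAC·CD·DAC·CD·BDA·BA·CD·DAC·CD·BDA·BDA·DAC·DAC·CD·BDA·BDA·DAC·BA·DAC·CD
    A ↦ CD
    B ↦ BA
    C ↦ BDA
    D ↦ DAC

A->CD, B->BA, C->BDA, D->DAC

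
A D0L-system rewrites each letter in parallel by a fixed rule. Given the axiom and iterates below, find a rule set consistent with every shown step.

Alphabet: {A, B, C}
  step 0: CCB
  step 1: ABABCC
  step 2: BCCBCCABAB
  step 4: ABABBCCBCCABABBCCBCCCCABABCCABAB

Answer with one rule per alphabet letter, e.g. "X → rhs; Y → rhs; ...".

  step 1 ⇒ step 2: ABABCC ⇒ B·CC·B·CC·AB·AB
    A ↦ B
    B ↦ CC
    C ↦ AB

A->B, B->CC, C->AB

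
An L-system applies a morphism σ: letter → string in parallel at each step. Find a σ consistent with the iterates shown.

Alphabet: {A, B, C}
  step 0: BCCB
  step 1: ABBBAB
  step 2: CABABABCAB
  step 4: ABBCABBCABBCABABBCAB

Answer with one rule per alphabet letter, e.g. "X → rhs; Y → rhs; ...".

  step 1 ⇒ step 2: ABBBAB ⇒ C·AB·AB·AB·C·AB
    A ↦ C
    B ↦ AB
  step 0 ⇒ step 1: BCCB ⇒ AB·B·B·AB
    C ↦ B

A->C, B->AB, C->B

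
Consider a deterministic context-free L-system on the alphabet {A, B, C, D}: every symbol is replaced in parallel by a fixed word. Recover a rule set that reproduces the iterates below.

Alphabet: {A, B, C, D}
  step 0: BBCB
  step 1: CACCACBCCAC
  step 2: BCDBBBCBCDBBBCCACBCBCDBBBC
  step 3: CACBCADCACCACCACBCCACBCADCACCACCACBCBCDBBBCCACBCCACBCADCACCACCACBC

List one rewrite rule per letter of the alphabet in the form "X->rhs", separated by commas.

A->DBB, B->CAC, C->BC, D->AD

  step 2 ⇒ step 3: BCDBBBCBCDBBBCCACBCBCDBBBC ⇒ CAC·BC·AD·CAC·CAC·CAC·BC·CAC·BC·AD·CAC·CAC·CAC·BC·BC·DBB·BC·CAC·BC·CAC·BC·AD·CAC·CAC·CAC·BC
    A ↦ DBB
    B ↦ CAC
    C ↦ BC
    D ↦ AD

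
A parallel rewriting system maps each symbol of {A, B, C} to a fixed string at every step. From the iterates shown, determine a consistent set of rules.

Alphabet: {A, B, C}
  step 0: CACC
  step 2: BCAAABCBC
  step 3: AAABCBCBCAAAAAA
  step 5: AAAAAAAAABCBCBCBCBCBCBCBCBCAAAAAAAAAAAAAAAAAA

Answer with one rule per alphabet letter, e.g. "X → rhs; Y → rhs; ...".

A->BC, B->AA, C->A

  step 2 ⇒ step 3: BCAAABCBC ⇒ AA·A·BC·BC·BC·AA·A·AA·A
    A ↦ BC
    B ↦ AA
    C ↦ A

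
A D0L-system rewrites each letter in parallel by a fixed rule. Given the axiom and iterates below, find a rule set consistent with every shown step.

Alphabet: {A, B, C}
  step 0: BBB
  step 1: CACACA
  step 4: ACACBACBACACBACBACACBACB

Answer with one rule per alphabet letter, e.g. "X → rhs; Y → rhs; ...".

A->CB, B->CA, C->A

  step 0 ⇒ step 1: BBB ⇒ CA·CA·CA
    B ↦ CA
    A ↦ CB  (constrained at step 1)
    C ↦ A  (constrained at step 1)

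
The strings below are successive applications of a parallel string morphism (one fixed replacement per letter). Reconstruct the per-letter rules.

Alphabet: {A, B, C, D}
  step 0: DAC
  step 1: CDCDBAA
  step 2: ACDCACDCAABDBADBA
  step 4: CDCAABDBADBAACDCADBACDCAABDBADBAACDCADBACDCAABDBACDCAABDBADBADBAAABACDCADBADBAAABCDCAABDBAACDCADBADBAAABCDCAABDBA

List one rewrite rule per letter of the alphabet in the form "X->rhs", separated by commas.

A->DBA, B->AAB, C->A, D->CDC

  step 1 ⇒ step 2: CDCDBAA ⇒ A·CDC·A·CDC·AAB·DBA·DBA
    A ↦ DBA
    B ↦ AAB
    C ↦ A
    D ↦ CDC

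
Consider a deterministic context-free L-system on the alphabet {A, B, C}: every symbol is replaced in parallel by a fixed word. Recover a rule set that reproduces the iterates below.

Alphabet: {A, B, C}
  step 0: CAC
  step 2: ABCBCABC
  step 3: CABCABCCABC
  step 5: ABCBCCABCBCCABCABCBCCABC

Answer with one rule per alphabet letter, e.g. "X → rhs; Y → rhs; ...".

A->C, B->A, C->BC

  step 2 ⇒ step 3: ABCBCABC ⇒ C·A·BC·A·BC·C·A·BC
    A ↦ C
    B ↦ A
    C ↦ BC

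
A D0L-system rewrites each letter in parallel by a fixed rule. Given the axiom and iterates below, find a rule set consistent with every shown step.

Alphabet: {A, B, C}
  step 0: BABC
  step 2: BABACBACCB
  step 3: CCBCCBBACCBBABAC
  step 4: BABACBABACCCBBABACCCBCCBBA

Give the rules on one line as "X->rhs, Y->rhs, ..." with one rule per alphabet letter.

A->CB, B->C, C->BA

  step 3 ⇒ step 4: CCBCCBBACCBBABAC ⇒ BA·BA·C·BA·BA·C·C·CB·BA·BA·C·C·CB·C·CB·BA
    A ↦ CB
    B ↦ C
    C ↦ BA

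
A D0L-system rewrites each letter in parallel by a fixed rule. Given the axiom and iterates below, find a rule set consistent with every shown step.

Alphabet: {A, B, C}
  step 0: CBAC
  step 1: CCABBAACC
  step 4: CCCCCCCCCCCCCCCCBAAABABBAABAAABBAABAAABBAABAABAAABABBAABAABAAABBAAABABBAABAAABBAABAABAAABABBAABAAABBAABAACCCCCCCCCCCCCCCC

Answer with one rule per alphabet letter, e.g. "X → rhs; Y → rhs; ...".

A->BAA, B->AB, C->CC

  step 0 ⇒ step 1: CBAC ⇒ CC·AB·BAA·CC
    A ↦ BAA
    B ↦ AB
    C ↦ CC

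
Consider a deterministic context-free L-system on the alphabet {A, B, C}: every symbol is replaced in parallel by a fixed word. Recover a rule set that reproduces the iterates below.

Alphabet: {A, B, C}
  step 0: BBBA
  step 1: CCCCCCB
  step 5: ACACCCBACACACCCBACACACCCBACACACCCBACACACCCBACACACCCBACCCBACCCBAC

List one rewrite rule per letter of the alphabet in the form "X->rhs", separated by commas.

  step 0 ⇒ step 1: BBBA ⇒ CC·CC·CC·B
    A ↦ B
    B ↦ CC
    C ↦ AC  (constrained at step 1)

A->B, B->CC, C->AC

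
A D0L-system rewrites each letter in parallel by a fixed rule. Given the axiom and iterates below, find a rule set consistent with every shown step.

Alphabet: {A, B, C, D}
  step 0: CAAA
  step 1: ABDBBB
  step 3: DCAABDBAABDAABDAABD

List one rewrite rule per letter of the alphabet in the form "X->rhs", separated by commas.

  step 0 ⇒ step 1: CAAA ⇒ ABD·B·B·B
    A ↦ B
    C ↦ ABD
    B ↦ DC  (constrained at step 1)
    D ↦ A  (constrained at step 1)

A->B, B->DC, C->ABD, D->A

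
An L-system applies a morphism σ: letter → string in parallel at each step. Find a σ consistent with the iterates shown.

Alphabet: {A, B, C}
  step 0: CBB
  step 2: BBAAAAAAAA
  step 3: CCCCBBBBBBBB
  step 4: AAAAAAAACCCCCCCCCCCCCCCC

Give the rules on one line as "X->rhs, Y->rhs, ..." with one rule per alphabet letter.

  step 3 ⇒ step 4: CCCCBBBBBBBB ⇒ AA·AA·AA·AA·CC·CC·CC·CC·CC·CC·CC·CC
    B ↦ CC
    C ↦ AA
  step 2 ⇒ step 3: BBAAAAAAAA ⇒ CC·CC·B·B·B·B·B·B·B·B
    A ↦ B

A->B, B->CC, C->AA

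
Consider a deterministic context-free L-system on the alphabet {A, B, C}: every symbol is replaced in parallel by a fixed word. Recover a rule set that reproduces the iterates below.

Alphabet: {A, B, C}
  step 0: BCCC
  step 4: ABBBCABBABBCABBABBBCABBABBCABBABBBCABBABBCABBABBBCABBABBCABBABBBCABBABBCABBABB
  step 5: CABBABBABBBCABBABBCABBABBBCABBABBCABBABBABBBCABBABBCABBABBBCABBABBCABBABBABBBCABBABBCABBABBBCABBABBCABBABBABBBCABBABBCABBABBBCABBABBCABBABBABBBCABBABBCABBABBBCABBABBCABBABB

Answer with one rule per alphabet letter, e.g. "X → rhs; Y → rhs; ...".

A->C, B->ABB, C->B

  step 4 ⇒ step 5: ABBBCABBABBCABBABBBCABBABBCABBABBBCABBABBCABBABBBCABBABBCABBABBBCABBABBCABBABB ⇒ C·ABB·ABB·ABB·B·C·ABB·ABB·C·ABB·ABB·B·C·ABB·ABB·C·ABB·ABB·ABB·B·C·ABB·ABB·C·ABB·ABB·B·C·ABB·ABB·C·ABB·ABB·ABB·B·C·ABB·ABB·C·ABB·ABB·B·C·ABB·ABB·C·ABB·ABB·ABB·B·C·ABB·ABB·C·ABB·ABB·B·C·ABB·ABB·C·ABB·ABB·ABB·B·C·ABB·ABB·C·ABB·ABB·B·C·ABB·ABB·C·ABB·ABB
    A ↦ C
    B ↦ ABB
    C ↦ B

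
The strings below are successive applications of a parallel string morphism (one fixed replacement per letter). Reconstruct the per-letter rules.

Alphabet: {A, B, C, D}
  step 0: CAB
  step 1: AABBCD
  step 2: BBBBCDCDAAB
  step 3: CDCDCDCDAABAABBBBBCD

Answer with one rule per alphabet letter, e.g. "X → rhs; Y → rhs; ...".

A->BB, B->CD, C->AA, D->B

  step 2 ⇒ step 3: BBBBCDCDAAB ⇒ CD·CD·CD·CD·AA·B·AA·B·BB·BB·CD
    A ↦ BB
    B ↦ CD
    C ↦ AA
    D ↦ B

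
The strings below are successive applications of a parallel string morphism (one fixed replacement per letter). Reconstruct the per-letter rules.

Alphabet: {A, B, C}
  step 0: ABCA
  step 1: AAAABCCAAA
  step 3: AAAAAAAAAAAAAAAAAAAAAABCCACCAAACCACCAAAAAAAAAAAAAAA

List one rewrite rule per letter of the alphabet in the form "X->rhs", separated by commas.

  step 0 ⇒ step 1: ABCA ⇒ AA·AAB·CCA·AA
    A ↦ AA
    B ↦ AAB
    C ↦ CCA

A->AA, B->AAB, C->CCA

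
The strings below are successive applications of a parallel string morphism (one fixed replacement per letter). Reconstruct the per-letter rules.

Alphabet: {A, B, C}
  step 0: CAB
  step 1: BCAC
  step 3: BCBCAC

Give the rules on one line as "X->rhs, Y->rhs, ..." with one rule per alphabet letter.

A->CA, B->C, C->B

  step 0 ⇒ step 1: CAB ⇒ B·CA·C
    A ↦ CA
    B ↦ C
    C ↦ B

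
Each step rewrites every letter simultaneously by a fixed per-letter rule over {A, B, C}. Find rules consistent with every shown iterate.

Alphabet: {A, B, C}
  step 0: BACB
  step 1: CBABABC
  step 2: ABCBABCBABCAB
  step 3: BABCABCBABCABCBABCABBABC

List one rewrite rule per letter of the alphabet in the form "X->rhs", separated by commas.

  step 2 ⇒ step 3: ABCBABCBABCAB ⇒ BAB·C·AB·C·BAB·C·AB·C·BAB·C·AB·BAB·C
    A ↦ BAB
    B ↦ C
    C ↦ AB

A->BAB, B->C, C->AB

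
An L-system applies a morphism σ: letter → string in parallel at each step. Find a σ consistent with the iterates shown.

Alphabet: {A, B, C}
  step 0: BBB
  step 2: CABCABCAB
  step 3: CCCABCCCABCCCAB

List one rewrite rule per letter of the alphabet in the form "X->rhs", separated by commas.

  step 2 ⇒ step 3: CABCABCAB ⇒ CC·C·AB·CC·C·AB·CC·C·AB
    A ↦ C
    B ↦ AB
    C ↦ CC

A->C, B->AB, C->CC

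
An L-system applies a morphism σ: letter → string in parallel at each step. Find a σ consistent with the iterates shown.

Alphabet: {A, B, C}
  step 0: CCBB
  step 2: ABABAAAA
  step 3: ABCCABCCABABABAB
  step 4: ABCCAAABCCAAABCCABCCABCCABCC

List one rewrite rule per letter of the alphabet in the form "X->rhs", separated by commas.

  step 3 ⇒ step 4: ABCCABCCABABABAB ⇒ AB·CC·A·A·AB·CC·A·A·AB·CC·AB·CC·AB·CC·AB·CC
    A ↦ AB
    B ↦ CC
    C ↦ A

A->AB, B->CC, C->A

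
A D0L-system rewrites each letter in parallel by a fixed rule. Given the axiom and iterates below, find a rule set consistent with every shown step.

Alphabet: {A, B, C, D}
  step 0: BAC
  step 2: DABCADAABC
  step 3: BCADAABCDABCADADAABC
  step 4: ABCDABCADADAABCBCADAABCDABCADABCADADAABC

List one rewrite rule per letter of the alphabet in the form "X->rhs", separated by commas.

A->DA, B->A, C->BC, D->BCA

  step 3 ⇒ step 4: BCADAABCDABCADADAABC ⇒ A·BC·DA·BCA·DA·DA·A·BC·BCA·DA·A·BC·DA·BCA·DA·BCA·DA·DA·A·BC
    A ↦ DA
    B ↦ A
    C ↦ BC
    D ↦ BCA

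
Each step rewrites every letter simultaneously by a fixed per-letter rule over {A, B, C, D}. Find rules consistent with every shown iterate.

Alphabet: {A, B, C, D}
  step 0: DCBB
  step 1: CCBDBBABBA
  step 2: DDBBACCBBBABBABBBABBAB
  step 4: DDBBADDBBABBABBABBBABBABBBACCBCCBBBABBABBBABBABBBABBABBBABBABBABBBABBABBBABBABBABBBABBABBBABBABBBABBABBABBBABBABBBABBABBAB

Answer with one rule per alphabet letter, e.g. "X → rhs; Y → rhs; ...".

A->B, B->BBA, C->D, D->CCB

  step 1 ⇒ step 2: CCBDBBABBA ⇒ D·D·BBA·CCB·BBA·BBA·B·BBA·BBA·B
    A ↦ B
    B ↦ BBA
    C ↦ D
    D ↦ CCB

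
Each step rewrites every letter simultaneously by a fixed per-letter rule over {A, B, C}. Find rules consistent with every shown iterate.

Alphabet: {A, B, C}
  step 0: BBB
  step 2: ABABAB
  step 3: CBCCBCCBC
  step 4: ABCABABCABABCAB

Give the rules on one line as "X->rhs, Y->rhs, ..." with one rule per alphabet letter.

  step 3 ⇒ step 4: CBCCBCCBC ⇒ AB·C·AB·AB·C·AB·AB·C·AB
    B ↦ C
    C ↦ AB
  step 2 ⇒ step 3: ABABAB ⇒ CB·C·CB·C·CB·C
    A ↦ CB

A->CB, B->C, C->AB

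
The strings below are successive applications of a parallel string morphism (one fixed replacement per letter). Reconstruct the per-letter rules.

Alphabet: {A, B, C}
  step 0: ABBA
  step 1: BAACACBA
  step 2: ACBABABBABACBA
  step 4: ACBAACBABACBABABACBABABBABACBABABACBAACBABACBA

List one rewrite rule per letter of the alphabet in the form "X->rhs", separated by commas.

A->BA, B->AC, C->B

  step 1 ⇒ step 2: BAACACBA ⇒ AC·BA·BA·B·BA·B·AC·BA
    A ↦ BA
    B ↦ AC
    C ↦ B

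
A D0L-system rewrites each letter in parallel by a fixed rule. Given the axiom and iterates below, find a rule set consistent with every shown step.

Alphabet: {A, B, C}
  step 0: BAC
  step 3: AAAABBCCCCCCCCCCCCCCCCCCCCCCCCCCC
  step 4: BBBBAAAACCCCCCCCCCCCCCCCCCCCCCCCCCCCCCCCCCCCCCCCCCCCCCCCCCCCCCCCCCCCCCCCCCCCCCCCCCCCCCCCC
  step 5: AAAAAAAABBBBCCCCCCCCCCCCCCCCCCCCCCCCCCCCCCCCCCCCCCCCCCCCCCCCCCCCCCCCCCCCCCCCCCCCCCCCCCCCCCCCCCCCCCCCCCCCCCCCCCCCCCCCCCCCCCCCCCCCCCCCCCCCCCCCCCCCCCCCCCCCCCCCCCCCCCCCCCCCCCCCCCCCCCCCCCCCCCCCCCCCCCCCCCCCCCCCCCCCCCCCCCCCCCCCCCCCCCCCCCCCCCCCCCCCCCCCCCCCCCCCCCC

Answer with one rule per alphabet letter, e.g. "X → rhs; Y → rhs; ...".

  step 4 ⇒ step 5: BBBBAAAACCCCCCCCCCCCCCCCCCCCCCCCCCCCCCCCCCCCCCCCCCCCCCCCCCCCCCCCCCCCCCCCCCCCCCCCCCCCCCCCC ⇒ AA·AA·AA·AA·B·B·B·B·CCC·CCC·CCC·CCC·CCC·CCC·CCC·CCC·CCC·CCC·CCC·CCC·CCC·CCC·CCC·CCC·CCC·CCC·CCC·CCC·CCC·CCC·CCC·CCC·CCC·CCC·CCC·CCC·CCC·CCC·CCC·CCC·CCC·CCC·CCC·CCC·CCC·CCC·CCC·CCC·CCC·CCC·CCC·CCC·CCC·CCC·CCC·CCC·CCC·CCC·CCC·CCC·CCC·CCC·CCC·CCC·CCC·CCC·CCC·CCC·CCC·CCC·CCC·CCC·CCC·CCC·CCC·CCC·CCC·CCC·CCC·CCC·CCC·CCC·CCC·CCC·CCC·CCC·CCC·CCC·CCC
    A ↦ B
    B ↦ AA
    C ↦ CCC

A->B, B->AA, C->CCC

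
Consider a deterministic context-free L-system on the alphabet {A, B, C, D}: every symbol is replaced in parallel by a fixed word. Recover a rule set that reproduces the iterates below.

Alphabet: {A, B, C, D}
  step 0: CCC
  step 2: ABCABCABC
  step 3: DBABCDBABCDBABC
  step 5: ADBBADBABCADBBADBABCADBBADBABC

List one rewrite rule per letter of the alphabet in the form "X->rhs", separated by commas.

  step 2 ⇒ step 3: ABCABCABC ⇒ DB·A·BC·DB·A·BC·DB·A·BC
    A ↦ DB
    B ↦ A
    C ↦ BC
    D ↦ B  (constrained at step 3)

A->DB, B->A, C->BC, D->B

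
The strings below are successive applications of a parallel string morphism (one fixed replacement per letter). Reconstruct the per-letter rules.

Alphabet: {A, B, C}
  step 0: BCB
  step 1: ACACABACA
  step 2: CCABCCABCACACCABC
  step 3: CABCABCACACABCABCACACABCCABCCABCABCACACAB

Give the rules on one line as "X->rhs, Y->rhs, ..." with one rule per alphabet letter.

A->C, B->ACA, C->CAB

  step 2 ⇒ step 3: CCABCCABCACACCABC ⇒ CAB·CAB·C·ACA·CAB·CAB·C·ACA·CAB·C·CAB·C·CAB·CAB·C·ACA·CAB
    A ↦ C
    B ↦ ACA
    C ↦ CAB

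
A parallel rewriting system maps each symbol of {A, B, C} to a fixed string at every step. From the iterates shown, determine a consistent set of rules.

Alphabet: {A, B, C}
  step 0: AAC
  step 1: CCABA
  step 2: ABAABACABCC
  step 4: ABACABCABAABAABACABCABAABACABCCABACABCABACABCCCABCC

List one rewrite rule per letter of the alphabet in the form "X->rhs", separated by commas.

A->C, B->ABC, C->ABA

  step 1 ⇒ step 2: CCABA ⇒ ABA·ABA·C·ABC·C
    A ↦ C
    B ↦ ABC
    C ↦ ABA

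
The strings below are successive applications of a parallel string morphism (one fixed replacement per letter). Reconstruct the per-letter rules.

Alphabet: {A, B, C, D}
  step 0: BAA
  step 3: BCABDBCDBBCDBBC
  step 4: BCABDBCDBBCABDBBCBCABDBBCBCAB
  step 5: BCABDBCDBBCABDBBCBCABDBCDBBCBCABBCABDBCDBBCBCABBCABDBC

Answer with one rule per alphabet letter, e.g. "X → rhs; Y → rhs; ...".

  step 4 ⇒ step 5: BCABDBCDBBCABDBBCBCABDBBCBCAB ⇒ BC·AB·D·BC·DB·BC·AB·DB·BC·BC·AB·D·BC·DB·BC·BC·AB·BC·AB·D·BC·DB·BC·BC·AB·BC·AB·D·BC
    A ↦ D
    B ↦ BC
    C ↦ AB
    D ↦ DB

A->D, B->BC, C->AB, D->DB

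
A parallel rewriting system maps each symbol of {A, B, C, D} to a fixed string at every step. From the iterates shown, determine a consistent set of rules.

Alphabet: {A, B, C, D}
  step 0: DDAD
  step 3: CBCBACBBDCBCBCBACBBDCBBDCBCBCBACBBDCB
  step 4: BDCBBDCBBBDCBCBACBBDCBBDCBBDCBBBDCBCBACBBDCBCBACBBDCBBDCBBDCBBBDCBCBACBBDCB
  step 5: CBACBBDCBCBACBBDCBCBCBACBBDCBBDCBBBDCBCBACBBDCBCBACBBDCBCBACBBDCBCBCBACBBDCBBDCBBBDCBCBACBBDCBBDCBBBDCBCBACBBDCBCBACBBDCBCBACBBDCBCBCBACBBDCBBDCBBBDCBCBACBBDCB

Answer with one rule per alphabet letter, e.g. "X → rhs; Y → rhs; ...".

A->B, B->CB, C->BD, D->ACB

  step 4 ⇒ step 5: BDCBBDCBBBDCBCBACBBDCBBDCBBDCBBBDCBCBACBBDCBCBACBBDCBBDCBBDCBBBDCBCBACBBDCB ⇒ CB·ACB·BD·CB·CB·ACB·BD·CB·CB·CB·ACB·BD·CB·BD·CB·B·BD·CB·CB·ACB·BD·CB·CB·ACB·BD·CB·CB·ACB·BD·CB·CB·CB·ACB·BD·CB·BD·CB·B·BD·CB·CB·ACB·BD·CB·BD·CB·B·BD·CB·CB·ACB·BD·CB·CB·ACB·BD·CB·CB·ACB·BD·CB·CB·CB·ACB·BD·CB·BD·CB·B·BD·CB·CB·ACB·BD·CB
    A ↦ B
    B ↦ CB
    C ↦ BD
    D ↦ ACB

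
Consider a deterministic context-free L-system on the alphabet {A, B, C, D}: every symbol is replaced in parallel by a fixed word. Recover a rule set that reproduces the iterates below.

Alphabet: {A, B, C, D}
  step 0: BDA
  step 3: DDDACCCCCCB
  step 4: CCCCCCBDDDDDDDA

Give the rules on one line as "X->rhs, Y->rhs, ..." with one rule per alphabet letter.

  step 3 ⇒ step 4: DDDACCCCCCB ⇒ CC·CC·CC·B·D·D·D·D·D·D·DA
    A ↦ B
    B ↦ DA
    C ↦ D
    D ↦ CC

A->B, B->DA, C->D, D->CC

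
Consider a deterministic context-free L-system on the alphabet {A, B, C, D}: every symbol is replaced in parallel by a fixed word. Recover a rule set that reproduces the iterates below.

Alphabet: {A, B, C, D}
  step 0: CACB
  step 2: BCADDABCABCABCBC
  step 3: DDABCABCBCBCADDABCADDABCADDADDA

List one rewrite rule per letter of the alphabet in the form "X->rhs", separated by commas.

  step 2 ⇒ step 3: BCADDABCABCABCBC ⇒ DD·A·BCA·BC·BC·BCA·DD·A·BCA·DD·A·BCA·DD·A·DD·A
    A ↦ BCA
    B ↦ DD
    C ↦ A
    D ↦ BC

A->BCA, B->DD, C->A, D->BC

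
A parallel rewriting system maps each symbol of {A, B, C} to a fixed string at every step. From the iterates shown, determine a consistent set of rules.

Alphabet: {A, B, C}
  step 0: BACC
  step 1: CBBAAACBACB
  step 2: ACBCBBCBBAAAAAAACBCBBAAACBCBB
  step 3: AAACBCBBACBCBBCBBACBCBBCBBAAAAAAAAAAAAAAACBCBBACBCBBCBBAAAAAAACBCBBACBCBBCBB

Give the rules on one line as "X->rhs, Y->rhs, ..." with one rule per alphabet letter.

  step 2 ⇒ step 3: ACBCBBCBBAAAAAAACBCBBAAACBCBB ⇒ AA·ACB·CBB·ACB·CBB·CBB·ACB·CBB·CBB·AA·AA·AA·AA·AA·AA·AA·ACB·CBB·ACB·CBB·CBB·AA·AA·AA·ACB·CBB·ACB·CBB·CBB
    A ↦ AA
    B ↦ CBB
    C ↦ ACB

A->AA, B->CBB, C->ACB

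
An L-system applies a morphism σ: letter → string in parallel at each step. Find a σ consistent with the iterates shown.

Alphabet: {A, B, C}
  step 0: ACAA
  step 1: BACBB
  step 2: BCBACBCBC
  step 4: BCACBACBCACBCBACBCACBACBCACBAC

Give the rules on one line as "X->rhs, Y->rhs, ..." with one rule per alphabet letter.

A->B, B->BC, C->AC

  step 1 ⇒ step 2: BACBB ⇒ BC·B·AC·BC·BC
    A ↦ B
    B ↦ BC
    C ↦ AC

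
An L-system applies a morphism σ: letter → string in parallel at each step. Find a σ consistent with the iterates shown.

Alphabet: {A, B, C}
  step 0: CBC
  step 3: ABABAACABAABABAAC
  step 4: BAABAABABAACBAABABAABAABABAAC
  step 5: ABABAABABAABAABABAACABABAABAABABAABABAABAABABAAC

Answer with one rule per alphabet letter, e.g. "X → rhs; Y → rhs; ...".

A->BA, B->A, C->AC

  step 4 ⇒ step 5: BAABAABABAACBAABABAABAABABAAC ⇒ A·BA·BA·A·BA·BA·A·BA·A·BA·BA·AC·A·BA·BA·A·BA·A·BA·BA·A·BA·BA·A·BA·A·BA·BA·AC
    A ↦ BA
    B ↦ A
    C ↦ AC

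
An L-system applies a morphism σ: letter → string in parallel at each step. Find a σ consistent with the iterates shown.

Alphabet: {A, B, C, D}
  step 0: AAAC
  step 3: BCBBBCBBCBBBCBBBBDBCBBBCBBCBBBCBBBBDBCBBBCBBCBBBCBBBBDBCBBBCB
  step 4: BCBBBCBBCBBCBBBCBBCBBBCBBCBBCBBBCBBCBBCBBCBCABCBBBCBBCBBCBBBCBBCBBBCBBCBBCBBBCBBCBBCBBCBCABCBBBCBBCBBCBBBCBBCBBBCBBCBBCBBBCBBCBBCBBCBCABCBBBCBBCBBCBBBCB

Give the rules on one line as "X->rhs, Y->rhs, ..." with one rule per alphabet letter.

  step 3 ⇒ step 4: BCBBBCBBCBBBCBBBBDBCBBBCBBCBBBCBBBBDBCBBBCBBCBBBCBBBBDBCBBBCB ⇒ BCB·B·BCB·BCB·BCB·B·BCB·BCB·B·BCB·BCB·BCB·B·BCB·BCB·BCB·BCB·CA·BCB·B·BCB·BCB·BCB·B·BCB·BCB·B·BCB·BCB·BCB·B·BCB·BCB·BCB·BCB·CA·BCB·B·BCB·BCB·BCB·B·BCB·BCB·B·BCB·BCB·BCB·B·BCB·BCB·BCB·BCB·CA·BCB·B·BCB·BCB·BCB·B·BCB
    B ↦ BCB
    C ↦ B
    D ↦ CA
    A ↦ BBD  (constrained at step 0)

A->BBD, B->BCB, C->B, D->CA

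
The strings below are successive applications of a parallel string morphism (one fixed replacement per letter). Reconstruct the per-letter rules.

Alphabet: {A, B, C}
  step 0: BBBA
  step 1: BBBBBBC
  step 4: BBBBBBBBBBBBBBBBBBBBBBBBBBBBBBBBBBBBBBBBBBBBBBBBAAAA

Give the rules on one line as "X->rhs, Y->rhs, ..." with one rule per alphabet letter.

A->C, B->BB, C->AA

  step 0 ⇒ step 1: BBBA ⇒ BB·BB·BB·C
    A ↦ C
    B ↦ BB
    C ↦ AA  (constrained at step 1)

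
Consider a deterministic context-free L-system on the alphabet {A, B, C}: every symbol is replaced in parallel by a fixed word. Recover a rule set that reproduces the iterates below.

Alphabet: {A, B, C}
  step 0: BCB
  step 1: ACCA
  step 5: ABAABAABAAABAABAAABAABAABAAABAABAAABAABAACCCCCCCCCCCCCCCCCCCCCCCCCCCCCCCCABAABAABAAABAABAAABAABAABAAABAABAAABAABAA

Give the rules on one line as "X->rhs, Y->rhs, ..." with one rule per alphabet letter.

A->BAA, B->A, C->CC

  step 0 ⇒ step 1: BCB ⇒ A·CC·A
    B ↦ A
    C ↦ CC
    A ↦ BAA  (constrained at step 1)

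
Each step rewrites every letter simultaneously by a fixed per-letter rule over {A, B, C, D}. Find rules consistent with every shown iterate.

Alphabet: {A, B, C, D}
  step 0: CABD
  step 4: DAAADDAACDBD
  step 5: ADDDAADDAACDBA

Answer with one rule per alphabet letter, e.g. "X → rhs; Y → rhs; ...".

A->D, B->CDB, C->A, D->A

  step 4 ⇒ step 5: DAAADDAACDBD ⇒ A·D·D·D·A·A·D·D·A·A·CDB·A
    A ↦ D
    B ↦ CDB
    C ↦ A
    D ↦ A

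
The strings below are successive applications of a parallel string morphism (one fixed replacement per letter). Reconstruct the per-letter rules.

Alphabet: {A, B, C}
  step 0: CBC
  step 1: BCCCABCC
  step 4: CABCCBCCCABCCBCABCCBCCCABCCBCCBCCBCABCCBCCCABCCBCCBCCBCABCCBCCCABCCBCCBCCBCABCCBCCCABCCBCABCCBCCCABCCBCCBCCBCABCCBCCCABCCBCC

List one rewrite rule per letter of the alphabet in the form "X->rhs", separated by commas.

A->B, B->CA, C->BCC

  step 0 ⇒ step 1: CBC ⇒ BCC·CA·BCC
    B ↦ CA
    C ↦ BCC
    A ↦ B  (constrained at step 1)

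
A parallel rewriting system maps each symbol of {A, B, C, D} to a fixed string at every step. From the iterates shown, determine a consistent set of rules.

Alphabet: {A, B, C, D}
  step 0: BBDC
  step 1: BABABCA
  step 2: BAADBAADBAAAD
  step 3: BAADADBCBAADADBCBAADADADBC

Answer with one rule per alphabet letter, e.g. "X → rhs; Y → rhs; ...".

A->AD, B->BA, C->A, D->BC

  step 2 ⇒ step 3: BAADBAADBAAAD ⇒ BA·AD·AD·BC·BA·AD·AD·BC·BA·AD·AD·AD·BC
    A ↦ AD
    B ↦ BA
    D ↦ BC
  step 0 ⇒ step 1: BBDC ⇒ BA·BA·BC·A
    C ↦ A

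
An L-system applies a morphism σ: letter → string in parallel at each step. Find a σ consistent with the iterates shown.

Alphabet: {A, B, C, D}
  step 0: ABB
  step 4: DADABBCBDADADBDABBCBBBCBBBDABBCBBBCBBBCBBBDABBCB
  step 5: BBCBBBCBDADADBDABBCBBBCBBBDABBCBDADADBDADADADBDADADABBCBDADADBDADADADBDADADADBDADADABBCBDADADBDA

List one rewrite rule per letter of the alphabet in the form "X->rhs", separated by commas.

A->CB, B->DA, C->DB, D->BB

  step 4 ⇒ step 5: DADABBCBDADADBDABBCBBBCBBBDABBCBBBCBBBCBBBDABBCB ⇒ BB·CB·BB·CB·DA·DA·DB·DA·BB·CB·BB·CB·BB·DA·BB·CB·DA·DA·DB·DA·DA·DA·DB·DA·DA·DA·BB·CB·DA·DA·DB·DA·DA·DA·DB·DA·DA·DA·DB·DA·DA·DA·BB·CB·DA·DA·DB·DA
    A ↦ CB
    B ↦ DA
    C ↦ DB
    D ↦ BB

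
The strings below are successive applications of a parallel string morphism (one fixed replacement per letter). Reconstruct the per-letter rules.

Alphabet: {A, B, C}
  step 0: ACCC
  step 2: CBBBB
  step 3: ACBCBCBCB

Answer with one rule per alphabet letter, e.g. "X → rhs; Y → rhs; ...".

A->B, B->CB, C->A

  step 2 ⇒ step 3: CBBBB ⇒ A·CB·CB·CB·CB
    B ↦ CB
    C ↦ A
    A ↦ B  (constrained at step 0)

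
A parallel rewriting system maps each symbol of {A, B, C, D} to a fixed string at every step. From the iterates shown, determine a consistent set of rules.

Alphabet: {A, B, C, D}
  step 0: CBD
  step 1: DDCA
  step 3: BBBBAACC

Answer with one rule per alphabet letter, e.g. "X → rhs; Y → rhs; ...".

  step 0 ⇒ step 1: CBD ⇒ DD·C·A
    B ↦ C
    C ↦ DD
    D ↦ A
    A ↦ BB  (constrained at step 1)

A->BB, B->C, C->DD, D->A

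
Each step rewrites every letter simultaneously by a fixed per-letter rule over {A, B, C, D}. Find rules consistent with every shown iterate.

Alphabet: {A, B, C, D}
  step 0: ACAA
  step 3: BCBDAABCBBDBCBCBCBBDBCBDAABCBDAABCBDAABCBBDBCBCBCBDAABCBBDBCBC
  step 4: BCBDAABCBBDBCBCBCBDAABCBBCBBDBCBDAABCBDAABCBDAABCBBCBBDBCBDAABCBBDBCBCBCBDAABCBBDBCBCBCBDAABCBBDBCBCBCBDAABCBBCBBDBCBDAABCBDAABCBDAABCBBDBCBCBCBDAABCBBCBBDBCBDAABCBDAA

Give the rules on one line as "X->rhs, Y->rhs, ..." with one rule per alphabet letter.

A->BC, B->BCB, C->DAA, D->BD

  step 3 ⇒ step 4: BCBDAABCBBDBCBCBCBBDBCBDAABCBDAABCBDAABCBBDBCBCBCBDAABCBBDBCBC ⇒ BCB·DAA·BCB·BD·BC·BC·BCB·DAA·BCB·BCB·BD·BCB·DAA·BCB·DAA·BCB·DAA·BCB·BCB·BD·BCB·DAA·BCB·BD·BC·BC·BCB·DAA·BCB·BD·BC·BC·BCB·DAA·BCB·BD·BC·BC·BCB·DAA·BCB·BCB·BD·BCB·DAA·BCB·DAA·BCB·DAA·BCB·BD·BC·BC·BCB·DAA·BCB·BCB·BD·BCB·DAA·BCB·DAA
    A ↦ BC
    B ↦ BCB
    C ↦ DAA
    D ↦ BD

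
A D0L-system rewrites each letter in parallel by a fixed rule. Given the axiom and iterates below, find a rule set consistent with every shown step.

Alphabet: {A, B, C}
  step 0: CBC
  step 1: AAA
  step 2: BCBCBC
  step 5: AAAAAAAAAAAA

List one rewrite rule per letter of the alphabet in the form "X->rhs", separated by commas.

A->BC, B->A, C->A

  step 1 ⇒ step 2: AAA ⇒ BC·BC·BC
    A ↦ BC
  step 0 ⇒ step 1: CBC ⇒ A·A·A
    B ↦ A
  step 0 ⇒ step 1: CBC ⇒ A·A·A
    C ↦ A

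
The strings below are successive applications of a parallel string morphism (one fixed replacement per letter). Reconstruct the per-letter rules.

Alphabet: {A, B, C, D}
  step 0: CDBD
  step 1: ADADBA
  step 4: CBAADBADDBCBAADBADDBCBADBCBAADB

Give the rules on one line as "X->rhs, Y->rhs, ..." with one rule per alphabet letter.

  step 0 ⇒ step 1: CDBD ⇒ AD·A·DB·A
    B ↦ DB
    C ↦ AD
    D ↦ A
    A ↦ CB  (constrained at step 1)

A->CB, B->DB, C->AD, D->A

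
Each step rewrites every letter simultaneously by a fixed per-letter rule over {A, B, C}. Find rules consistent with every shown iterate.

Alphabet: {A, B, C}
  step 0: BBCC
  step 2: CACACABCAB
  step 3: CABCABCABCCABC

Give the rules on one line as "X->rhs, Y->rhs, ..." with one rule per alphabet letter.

  step 2 ⇒ step 3: CACACABCAB ⇒ CA·B·CA·B·CA·B·C·CA·B·C
    A ↦ B
    B ↦ C
    C ↦ CA

A->B, B->C, C->CA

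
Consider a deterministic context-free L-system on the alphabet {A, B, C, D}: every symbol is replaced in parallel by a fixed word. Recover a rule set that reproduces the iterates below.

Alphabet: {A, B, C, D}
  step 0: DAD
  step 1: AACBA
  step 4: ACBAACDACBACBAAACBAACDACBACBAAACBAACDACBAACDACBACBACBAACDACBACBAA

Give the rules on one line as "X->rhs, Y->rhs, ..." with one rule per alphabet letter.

  step 0 ⇒ step 1: DAD ⇒ A·ACB·A
    A ↦ ACB
    D ↦ A
    B ↦ ACD  (constrained at step 1)
    C ↦ A  (constrained at step 1)

A->ACB, B->ACD, C->A, D->A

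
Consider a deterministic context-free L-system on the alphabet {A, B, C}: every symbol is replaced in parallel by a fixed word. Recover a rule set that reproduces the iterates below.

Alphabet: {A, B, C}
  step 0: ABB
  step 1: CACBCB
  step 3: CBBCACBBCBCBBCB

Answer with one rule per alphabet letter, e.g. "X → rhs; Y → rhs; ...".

  step 0 ⇒ step 1: ABB ⇒ CA·CB·CB
    A ↦ CA
    B ↦ CB
    C ↦ B  (constrained at step 1)

A->CA, B->CB, C->B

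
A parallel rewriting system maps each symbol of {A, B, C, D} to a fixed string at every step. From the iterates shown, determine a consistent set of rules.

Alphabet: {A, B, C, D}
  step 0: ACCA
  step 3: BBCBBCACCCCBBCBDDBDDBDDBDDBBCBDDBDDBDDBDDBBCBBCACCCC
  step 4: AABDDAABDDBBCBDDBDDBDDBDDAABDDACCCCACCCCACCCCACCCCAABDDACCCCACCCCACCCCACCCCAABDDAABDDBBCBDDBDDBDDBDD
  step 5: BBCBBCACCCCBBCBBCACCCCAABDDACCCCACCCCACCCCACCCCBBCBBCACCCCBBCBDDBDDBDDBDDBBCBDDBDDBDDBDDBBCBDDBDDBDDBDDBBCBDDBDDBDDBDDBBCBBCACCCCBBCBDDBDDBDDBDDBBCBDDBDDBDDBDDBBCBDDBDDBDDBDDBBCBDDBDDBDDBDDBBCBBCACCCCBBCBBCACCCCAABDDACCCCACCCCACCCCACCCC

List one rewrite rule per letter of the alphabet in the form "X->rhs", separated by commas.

  step 4 ⇒ step 5: AABDDAABDDBBCBDDBDDBDDBDDAABDDACCCCACCCCACCCCACCCCAABDDACCCCACCCCACCCCACCCCAABDDAABDDBBCBDDBDDBDDBDD ⇒ BBC·BBC·A·CC·CC·BBC·BBC·A·CC·CC·A·A·BDD·A·CC·CC·A·CC·CC·A·CC·CC·A·CC·CC·BBC·BBC·A·CC·CC·BBC·BDD·BDD·BDD·BDD·BBC·BDD·BDD·BDD·BDD·BBC·BDD·BDD·BDD·BDD·BBC·BDD·BDD·BDD·BDD·BBC·BBC·A·CC·CC·BBC·BDD·BDD·BDD·BDD·BBC·BDD·BDD·BDD·BDD·BBC·BDD·BDD·BDD·BDD·BBC·BDD·BDD·BDD·BDD·BBC·BBC·A·CC·CC·BBC·BBC·A·CC·CC·A·A·BDD·A·CC·CC·A·CC·CC·A·CC·CC·A·CC·CC
    A ↦ BBC
    B ↦ A
    C ↦ BDD
    D ↦ CC

A->BBC, B->A, C->BDD, D->CC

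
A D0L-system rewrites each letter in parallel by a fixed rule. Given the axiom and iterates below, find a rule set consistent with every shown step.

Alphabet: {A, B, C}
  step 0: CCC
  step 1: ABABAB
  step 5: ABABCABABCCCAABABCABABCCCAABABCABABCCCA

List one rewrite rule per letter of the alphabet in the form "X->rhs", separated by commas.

A->C, B->CA, C->AB

  step 0 ⇒ step 1: CCC ⇒ AB·AB·AB
    C ↦ AB
    A ↦ C  (constrained at step 1)
    B ↦ CA  (constrained at step 1)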